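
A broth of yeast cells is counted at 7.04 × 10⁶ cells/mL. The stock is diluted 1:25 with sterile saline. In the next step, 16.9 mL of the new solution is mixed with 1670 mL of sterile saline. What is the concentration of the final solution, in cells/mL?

Overall dilution factor = 25 × 99.82 = 2495.
7.04 × 10⁶ cells/mL / 2495 = 2820 cells/mL.

2820 cells/mL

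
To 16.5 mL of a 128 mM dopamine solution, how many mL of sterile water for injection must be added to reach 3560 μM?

3560 μM = 3.56 mM.
V₂ = C₁V₁/C₂ = 128 × 16.5 / 3.56 = 593 mL.
Diluent to add = V₂ − V₁ = 593 − 16.5 = 577 mL.

577 mL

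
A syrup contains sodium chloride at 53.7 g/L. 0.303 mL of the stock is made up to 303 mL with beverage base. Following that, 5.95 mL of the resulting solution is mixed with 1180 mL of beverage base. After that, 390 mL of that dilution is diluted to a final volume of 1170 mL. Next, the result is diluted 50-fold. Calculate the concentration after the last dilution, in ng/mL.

Overall dilution factor = 1000 × 199.3 × 3 × 50 = 2.99 × 10⁷.
53.7 g/L / 2.99 × 10⁷ = 1.80 × 10⁻⁶ g/L = 1.80 ng/mL.

1.80 ng/mL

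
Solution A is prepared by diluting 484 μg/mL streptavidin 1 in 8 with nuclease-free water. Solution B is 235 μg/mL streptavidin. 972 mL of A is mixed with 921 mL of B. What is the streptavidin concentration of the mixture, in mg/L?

C_A = 484 μg/mL / 8 = 60.5 μg/mL.
C_mix = (C_A·V_A + C_B·V_B)/(V_A + V_B) = (60.5×972 + 235×921) / 1893 = 145 μg/mL = 145 mg/L.

145 mg/L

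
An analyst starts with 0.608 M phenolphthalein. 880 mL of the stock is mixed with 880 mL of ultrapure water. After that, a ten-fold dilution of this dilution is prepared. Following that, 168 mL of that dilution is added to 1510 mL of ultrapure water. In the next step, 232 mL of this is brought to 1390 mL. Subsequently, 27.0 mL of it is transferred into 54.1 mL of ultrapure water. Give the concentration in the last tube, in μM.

Overall dilution factor = 2 × 10 × 9.988 × 5.991 × 3.004 = 3595.
0.608 M / 3595 = 1.69 × 10⁻⁴ M = 169 μM.

169 μM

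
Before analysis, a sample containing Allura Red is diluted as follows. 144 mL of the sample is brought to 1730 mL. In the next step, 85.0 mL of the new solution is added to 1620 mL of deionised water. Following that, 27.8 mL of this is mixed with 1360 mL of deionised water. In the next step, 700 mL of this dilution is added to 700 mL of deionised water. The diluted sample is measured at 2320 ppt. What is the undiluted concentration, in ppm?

55.8 ppm

Overall dilution factor = 12.01 × 20.06 × 49.92 × 2 = 2.41 × 10⁴.
Original = 2320 ppt × 2.41 × 10⁴ = 5.58 × 10⁷ ppt = 55.8 ppm.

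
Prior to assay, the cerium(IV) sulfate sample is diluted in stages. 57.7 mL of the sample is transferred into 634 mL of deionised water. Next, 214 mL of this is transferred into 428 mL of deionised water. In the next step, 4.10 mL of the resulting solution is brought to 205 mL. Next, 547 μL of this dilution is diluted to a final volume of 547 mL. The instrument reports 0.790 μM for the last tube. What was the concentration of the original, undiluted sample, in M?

Overall dilution factor = 11.99 × 3 × 50 × 1000 = 1.80 × 10⁶.
Original = 0.790 μM × 1.80 × 10⁶ = 1.42 × 10⁶ μM = 1.42 M.

1.42 M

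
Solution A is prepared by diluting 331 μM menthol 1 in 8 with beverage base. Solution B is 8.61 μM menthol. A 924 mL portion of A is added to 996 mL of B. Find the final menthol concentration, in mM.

0.0244 mM

C_A = 331 μM / 8 = 41.4 μM.
C_mix = (C_A·V_A + C_B·V_B)/(V_A + V_B) = (41.4×924 + 8.61×996) / 1920 = 24.4 μM = 0.0244 mM.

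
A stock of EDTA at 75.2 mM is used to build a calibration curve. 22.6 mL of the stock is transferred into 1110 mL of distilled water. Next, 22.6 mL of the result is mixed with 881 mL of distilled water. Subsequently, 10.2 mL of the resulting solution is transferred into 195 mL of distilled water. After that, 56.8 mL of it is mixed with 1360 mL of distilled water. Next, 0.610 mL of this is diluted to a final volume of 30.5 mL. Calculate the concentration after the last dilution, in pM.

1500 pM

Overall dilution factor = 50.12 × 39.98 × 20.12 × 24.94 × 50 = 5.03 × 10⁷.
75.2 mM / 5.03 × 10⁷ = 1.50 × 10⁻⁶ mM = 1500 pM.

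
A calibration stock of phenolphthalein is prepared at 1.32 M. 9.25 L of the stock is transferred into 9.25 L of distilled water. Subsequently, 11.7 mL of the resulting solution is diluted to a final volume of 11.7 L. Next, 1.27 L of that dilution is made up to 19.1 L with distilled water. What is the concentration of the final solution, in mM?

Overall dilution factor = 2 × 1000 × 15.04 = 3.01 × 10⁴.
1.32 M / 3.01 × 10⁴ = 4.39 × 10⁻⁵ M = 0.0439 mM.

0.0439 mM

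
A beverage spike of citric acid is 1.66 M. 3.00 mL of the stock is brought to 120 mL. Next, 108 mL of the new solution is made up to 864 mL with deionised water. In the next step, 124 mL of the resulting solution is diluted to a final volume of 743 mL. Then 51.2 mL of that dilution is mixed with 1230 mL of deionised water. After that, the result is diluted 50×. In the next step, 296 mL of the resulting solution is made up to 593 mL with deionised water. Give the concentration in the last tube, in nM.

Overall dilution factor = 40 × 8 × 5.992 × 25.02 × 50 × 2.003 = 4.81 × 10⁶.
1.66 M / 4.81 × 10⁶ = 3.45 × 10⁻⁷ M = 345 nM.

345 nM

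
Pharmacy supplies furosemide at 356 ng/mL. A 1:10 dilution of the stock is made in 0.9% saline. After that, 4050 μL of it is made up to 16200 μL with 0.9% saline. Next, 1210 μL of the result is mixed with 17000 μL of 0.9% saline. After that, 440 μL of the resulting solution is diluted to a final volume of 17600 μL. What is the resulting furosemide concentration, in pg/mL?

14.8 pg/mL

Overall dilution factor = 10 × 4 × 15.05 × 40 = 2.41 × 10⁴.
356 ng/mL / 2.41 × 10⁴ = 0.0148 ng/mL = 14.8 pg/mL.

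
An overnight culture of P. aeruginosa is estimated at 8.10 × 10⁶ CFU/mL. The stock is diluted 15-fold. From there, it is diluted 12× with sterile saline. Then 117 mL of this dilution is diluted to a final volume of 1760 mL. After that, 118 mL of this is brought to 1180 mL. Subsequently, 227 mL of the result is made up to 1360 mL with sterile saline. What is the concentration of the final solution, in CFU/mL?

49.9 CFU/mL

Overall dilution factor = 15 × 12 × 15.04 × 10 × 5.991 = 1.62 × 10⁵.
8.10 × 10⁶ CFU/mL / 1.62 × 10⁵ = 49.9 CFU/mL.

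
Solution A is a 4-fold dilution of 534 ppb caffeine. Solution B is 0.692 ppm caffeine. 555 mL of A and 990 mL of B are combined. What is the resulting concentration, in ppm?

0.491 ppm

C_A = 534 ppb / 4 = 134 ppb.
C_B = 0.692 ppm = 692 ppb.
C_mix = (C_A·V_A + C_B·V_B)/(V_A + V_B) = (134×555 + 692×990) / 1545 = 491 ppb = 0.491 ppm.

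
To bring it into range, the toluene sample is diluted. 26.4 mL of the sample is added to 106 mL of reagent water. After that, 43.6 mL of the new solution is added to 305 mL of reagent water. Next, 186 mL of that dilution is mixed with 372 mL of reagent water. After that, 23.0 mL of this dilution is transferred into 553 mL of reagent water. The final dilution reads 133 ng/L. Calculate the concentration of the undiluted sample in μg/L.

Overall dilution factor = 5.015 × 7.995 × 3 × 25.04 = 3013.
Original = 133 ng/L × 3013 = 4.01 × 10⁵ ng/L = 401 μg/L.

401 μg/L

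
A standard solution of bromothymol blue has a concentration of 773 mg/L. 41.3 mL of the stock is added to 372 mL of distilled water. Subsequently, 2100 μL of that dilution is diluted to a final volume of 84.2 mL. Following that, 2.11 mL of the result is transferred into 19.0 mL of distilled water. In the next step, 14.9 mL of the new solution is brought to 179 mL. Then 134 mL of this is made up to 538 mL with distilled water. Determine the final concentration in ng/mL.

3.99 ng/mL

Overall dilution factor = 10.01 × 40.10 × 10.00 × 12.01 × 4.015 = 1.94 × 10⁵.
773 mg/L / 1.94 × 10⁵ = 3.99 × 10⁻³ mg/L = 3.99 ng/mL.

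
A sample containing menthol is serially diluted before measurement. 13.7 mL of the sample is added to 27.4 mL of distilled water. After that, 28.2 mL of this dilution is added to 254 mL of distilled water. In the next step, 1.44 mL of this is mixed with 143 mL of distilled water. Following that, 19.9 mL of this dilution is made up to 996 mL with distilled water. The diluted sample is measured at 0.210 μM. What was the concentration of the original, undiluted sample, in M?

0.0317 M

Overall dilution factor = 3 × 10.01 × 100.3 × 50.05 = 1.51 × 10⁵.
Original = 0.210 μM × 1.51 × 10⁵ = 3.17 × 10⁴ μM = 0.0317 M.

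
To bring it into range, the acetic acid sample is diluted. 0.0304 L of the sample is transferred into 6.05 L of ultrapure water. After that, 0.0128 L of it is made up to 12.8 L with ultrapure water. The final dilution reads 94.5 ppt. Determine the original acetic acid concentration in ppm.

18.9 ppm

Overall dilution factor = 200.0 × 1000 = 2.00 × 10⁵.
Original = 94.5 ppt × 2.00 × 10⁵ = 1.89 × 10⁷ ppt = 18.9 ppm.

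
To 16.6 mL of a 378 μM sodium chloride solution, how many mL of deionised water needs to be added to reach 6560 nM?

940 mL

6560 nM = 6.56 μM.
V₂ = C₁V₁/C₂ = 378 × 16.6 / 6.56 = 957 mL.
Diluent to add = V₂ − V₁ = 957 − 16.6 = 940 mL.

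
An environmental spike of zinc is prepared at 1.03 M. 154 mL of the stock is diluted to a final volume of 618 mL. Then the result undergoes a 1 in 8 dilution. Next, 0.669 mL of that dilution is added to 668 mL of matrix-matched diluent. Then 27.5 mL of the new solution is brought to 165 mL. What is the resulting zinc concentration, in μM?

5.35 μM

Overall dilution factor = 4.013 × 8 × 999.5 × 6 = 1.93 × 10⁵.
1.03 M / 1.93 × 10⁵ = 5.35 × 10⁻⁶ M = 5.35 μM.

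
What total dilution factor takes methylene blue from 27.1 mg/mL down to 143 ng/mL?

1.90 × 10⁵

Factor = C₀/C_target = 27.1 mg/mL / 143 ng/mL = 1.90 × 10⁵.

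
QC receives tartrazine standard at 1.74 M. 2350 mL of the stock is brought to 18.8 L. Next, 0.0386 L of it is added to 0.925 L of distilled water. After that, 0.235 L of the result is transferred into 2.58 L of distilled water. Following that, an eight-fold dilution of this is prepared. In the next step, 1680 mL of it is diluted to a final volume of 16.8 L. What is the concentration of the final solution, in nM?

Overall dilution factor = 8 × 24.96 × 11.98 × 8 × 10 = 1.91 × 10⁵.
1.74 M / 1.91 × 10⁵ = 9.09 × 10⁻⁶ M = 9090 nM.

9090 nM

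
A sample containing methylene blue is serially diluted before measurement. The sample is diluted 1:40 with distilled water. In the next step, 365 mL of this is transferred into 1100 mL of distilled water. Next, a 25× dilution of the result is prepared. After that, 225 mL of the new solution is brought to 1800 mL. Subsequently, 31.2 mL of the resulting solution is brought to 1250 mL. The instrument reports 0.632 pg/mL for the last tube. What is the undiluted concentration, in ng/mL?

813 ng/mL

Overall dilution factor = 40 × 4.014 × 25 × 8 × 40.06 = 1.29 × 10⁶.
Original = 0.632 pg/mL × 1.29 × 10⁶ = 8.13 × 10⁵ pg/mL = 813 ng/mL.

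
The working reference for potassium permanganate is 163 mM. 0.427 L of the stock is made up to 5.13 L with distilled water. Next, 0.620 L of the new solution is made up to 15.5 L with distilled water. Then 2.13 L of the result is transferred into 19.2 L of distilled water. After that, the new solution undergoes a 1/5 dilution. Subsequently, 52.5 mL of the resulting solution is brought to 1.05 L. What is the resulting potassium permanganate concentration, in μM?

0.542 μM

Overall dilution factor = 12.01 × 25 × 10.01 × 5 × 20 = 3.01 × 10⁵.
163 mM / 3.01 × 10⁵ = 5.42 × 10⁻⁴ mM = 0.542 μM.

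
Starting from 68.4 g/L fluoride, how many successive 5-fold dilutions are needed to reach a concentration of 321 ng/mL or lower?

8

Need 5ⁿ ≥ 2.13 × 10⁵, so n ≥ log(2.13 × 10⁵)/log(5) = 7.62.
Minimum whole steps: n = 8.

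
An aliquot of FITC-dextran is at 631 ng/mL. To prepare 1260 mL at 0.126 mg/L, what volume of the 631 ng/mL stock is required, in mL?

252 mL

0.126 mg/L = 126 ng/mL.
V₁ = C₂V₂/C₁ = 126 × 1260 / 631 = 252 mL.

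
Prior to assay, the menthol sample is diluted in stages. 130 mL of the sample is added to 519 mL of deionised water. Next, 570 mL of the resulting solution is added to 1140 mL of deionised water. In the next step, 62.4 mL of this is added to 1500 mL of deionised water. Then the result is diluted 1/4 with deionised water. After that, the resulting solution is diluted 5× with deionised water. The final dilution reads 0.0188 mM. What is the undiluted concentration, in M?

0.141 M

Overall dilution factor = 4.992 × 3 × 25.04 × 4 × 5 = 7500.
Original = 0.0188 mM × 7500 = 141 mM = 0.141 M.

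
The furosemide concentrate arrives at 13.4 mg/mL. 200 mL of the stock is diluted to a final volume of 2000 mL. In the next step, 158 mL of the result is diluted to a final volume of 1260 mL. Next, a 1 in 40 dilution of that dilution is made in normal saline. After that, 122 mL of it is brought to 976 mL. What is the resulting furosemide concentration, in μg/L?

Overall dilution factor = 10 × 7.975 × 40 × 8 = 2.55 × 10⁴.
13.4 mg/mL / 2.55 × 10⁴ = 5.25 × 10⁻⁴ mg/mL = 525 μg/L.

525 μg/L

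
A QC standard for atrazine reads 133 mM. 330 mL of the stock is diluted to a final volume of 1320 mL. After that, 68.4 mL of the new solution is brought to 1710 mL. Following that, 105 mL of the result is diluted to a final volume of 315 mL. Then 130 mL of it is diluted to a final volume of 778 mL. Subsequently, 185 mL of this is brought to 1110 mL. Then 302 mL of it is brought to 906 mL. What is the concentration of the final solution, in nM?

4120 nM

Overall dilution factor = 4 × 25 × 3 × 5.985 × 6 × 3 = 3.23 × 10⁴.
133 mM / 3.23 × 10⁴ = 4.12 × 10⁻³ mM = 4120 nM.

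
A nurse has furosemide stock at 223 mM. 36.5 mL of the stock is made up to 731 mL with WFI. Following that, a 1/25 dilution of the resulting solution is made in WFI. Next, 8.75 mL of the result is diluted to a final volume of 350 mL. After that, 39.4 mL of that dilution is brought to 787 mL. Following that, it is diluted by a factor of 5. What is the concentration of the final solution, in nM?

111 nM

Overall dilution factor = 20.03 × 25 × 40 × 19.97 × 5 = 2.00 × 10⁶.
223 mM / 2.00 × 10⁶ = 1.11 × 10⁻⁴ mM = 111 nM.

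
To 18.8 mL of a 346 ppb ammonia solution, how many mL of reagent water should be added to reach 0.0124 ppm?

0.0124 ppm = 12.4 ppb.
V₂ = C₁V₁/C₂ = 346 × 18.8 / 12.4 = 525 mL.
Diluent to add = V₂ − V₁ = 525 − 18.8 = 506 mL.

506 mL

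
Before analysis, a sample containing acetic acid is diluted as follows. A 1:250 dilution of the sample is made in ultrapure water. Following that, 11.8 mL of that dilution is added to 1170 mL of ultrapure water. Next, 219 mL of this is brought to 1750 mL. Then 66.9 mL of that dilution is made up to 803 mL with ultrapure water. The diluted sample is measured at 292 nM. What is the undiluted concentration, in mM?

701 mM

Overall dilution factor = 250 × 100.2 × 7.991 × 12.00 = 2.40 × 10⁶.
Original = 292 nM × 2.40 × 10⁶ = 7.01 × 10⁸ nM = 701 mM.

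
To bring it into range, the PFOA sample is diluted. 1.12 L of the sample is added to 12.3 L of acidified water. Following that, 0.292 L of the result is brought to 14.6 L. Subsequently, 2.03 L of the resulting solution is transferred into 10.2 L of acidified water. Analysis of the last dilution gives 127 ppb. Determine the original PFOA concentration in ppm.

458 ppm

Overall dilution factor = 11.98 × 50 × 6.025 = 3609.
Original = 127 ppb × 3609 = 4.58 × 10⁵ ppb = 458 ppm.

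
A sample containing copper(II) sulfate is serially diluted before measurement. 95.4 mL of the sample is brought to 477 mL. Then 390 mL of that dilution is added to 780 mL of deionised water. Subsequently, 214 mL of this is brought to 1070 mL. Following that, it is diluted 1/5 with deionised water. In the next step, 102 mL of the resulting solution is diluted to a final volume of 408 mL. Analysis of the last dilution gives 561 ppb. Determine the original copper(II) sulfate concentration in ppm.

842 ppm

Overall dilution factor = 5 × 3 × 5 × 5 × 4 = 1500.
Original = 561 ppb × 1500 = 8.41 × 10⁵ ppb = 842 ppm.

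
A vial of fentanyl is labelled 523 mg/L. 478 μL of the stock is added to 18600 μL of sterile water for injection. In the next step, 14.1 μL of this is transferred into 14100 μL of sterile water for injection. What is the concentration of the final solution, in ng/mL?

Overall dilution factor = 39.91 × 1001 = 4.00 × 10⁴.
523 mg/L / 4.00 × 10⁴ = 0.0131 mg/L = 13.1 ng/mL.

13.1 ng/mL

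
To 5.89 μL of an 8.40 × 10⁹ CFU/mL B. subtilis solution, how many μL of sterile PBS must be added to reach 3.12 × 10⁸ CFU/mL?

153 μL

V₂ = C₁V₁/C₂ = 8.40 × 10⁹ × 5.89 / 3.12 × 10⁸ = 159 μL.
Diluent to add = V₂ − V₁ = 159 − 5.89 = 153 μL.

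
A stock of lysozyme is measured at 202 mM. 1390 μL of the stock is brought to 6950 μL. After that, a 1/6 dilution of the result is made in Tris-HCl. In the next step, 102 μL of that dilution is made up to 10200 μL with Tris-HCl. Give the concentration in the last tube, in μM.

Overall dilution factor = 5 × 6 × 100 = 3000.
202 mM / 3000 = 0.0673 mM = 67.3 μM.

67.3 μM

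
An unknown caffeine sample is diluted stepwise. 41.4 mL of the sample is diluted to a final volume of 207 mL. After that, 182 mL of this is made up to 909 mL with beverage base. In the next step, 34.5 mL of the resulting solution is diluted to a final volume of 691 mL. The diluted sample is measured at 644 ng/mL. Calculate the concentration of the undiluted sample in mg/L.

Overall dilution factor = 5 × 4.995 × 20.03 = 500.
Original = 644 ng/mL × 500 = 3.22 × 10⁵ ng/mL = 322 mg/L.

322 mg/L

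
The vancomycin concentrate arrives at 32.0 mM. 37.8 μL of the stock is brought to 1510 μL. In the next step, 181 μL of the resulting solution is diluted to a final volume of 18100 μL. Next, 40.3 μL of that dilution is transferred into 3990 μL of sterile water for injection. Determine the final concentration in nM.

80.1 nM

Overall dilution factor = 39.95 × 100 × 100.0 = 4.00 × 10⁵.
32.0 mM / 4.00 × 10⁵ = 8.01 × 10⁻⁵ mM = 80.1 nM.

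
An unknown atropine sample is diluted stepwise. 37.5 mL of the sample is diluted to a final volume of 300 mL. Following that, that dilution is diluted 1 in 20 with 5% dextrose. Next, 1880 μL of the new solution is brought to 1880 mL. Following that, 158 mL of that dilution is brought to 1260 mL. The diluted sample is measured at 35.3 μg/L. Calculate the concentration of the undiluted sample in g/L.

Overall dilution factor = 8 × 20 × 1000 × 7.975 = 1.28 × 10⁶.
Original = 35.3 μg/L × 1.28 × 10⁶ = 4.50 × 10⁷ μg/L = 45.0 g/L.

45.0 g/L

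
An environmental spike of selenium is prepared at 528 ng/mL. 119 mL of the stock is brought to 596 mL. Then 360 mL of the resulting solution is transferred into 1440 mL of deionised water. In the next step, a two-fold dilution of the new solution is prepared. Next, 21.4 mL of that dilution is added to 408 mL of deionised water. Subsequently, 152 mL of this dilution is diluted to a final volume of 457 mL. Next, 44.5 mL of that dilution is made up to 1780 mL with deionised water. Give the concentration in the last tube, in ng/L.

Overall dilution factor = 5.008 × 5 × 2 × 20.07 × 3.007 × 40 = 1.21 × 10⁵.
528 ng/mL / 1.21 × 10⁵ = 4.37 × 10⁻³ ng/mL = 4.37 ng/L.

4.37 ng/L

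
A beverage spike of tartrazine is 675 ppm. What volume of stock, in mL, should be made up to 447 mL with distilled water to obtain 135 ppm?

89.4 mL

V₁ = C₂V₂/C₁ = 135 × 447 / 675 = 89.4 mL.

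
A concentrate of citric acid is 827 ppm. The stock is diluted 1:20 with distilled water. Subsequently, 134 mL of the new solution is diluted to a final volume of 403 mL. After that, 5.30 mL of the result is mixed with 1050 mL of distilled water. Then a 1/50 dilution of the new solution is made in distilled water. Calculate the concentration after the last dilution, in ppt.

Overall dilution factor = 20 × 3.007 × 199.1 × 50 = 5.99 × 10⁵.
827 ppm / 5.99 × 10⁵ = 1.38 × 10⁻³ ppm = 1380 ppt.

1380 ppt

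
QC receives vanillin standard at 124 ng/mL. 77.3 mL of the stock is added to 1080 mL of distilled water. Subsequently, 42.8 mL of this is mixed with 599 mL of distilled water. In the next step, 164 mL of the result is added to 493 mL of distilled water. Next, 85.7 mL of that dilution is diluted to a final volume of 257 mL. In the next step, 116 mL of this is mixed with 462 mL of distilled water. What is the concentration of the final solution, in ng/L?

Overall dilution factor = 14.97 × 15.00 × 4.006 × 2.999 × 4.983 = 1.34 × 10⁴.
124 ng/mL / 1.34 × 10⁴ = 9.23 × 10⁻³ ng/mL = 9.23 ng/L.

9.23 ng/L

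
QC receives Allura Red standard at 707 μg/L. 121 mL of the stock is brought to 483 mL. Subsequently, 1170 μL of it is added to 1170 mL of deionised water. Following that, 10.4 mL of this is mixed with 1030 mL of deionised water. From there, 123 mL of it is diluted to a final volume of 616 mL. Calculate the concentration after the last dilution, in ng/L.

0.353 ng/L

Overall dilution factor = 3.992 × 1001 × 100.0 × 5.008 = 2.00 × 10⁶.
707 μg/L / 2.00 × 10⁶ = 3.53 × 10⁻⁴ μg/L = 0.353 ng/L.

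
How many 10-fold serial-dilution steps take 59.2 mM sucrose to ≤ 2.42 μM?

Need 10ⁿ ≥ 2.45 × 10⁴, so n ≥ log(2.45 × 10⁴)/log(10) = 4.39.
Minimum whole steps: n = 5.

5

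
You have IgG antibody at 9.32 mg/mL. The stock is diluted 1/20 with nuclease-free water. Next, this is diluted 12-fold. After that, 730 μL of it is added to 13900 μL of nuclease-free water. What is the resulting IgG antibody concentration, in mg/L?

Overall dilution factor = 20 × 12 × 20.04 = 4810.
9.32 mg/mL / 4810 = 1.94 × 10⁻³ mg/mL = 1.94 mg/L.

1.94 mg/L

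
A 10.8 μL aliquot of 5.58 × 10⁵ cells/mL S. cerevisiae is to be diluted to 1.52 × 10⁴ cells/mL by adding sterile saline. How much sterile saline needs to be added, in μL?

386 μL

V₂ = C₁V₁/C₂ = 5.58 × 10⁵ × 10.8 / 1.52 × 10⁴ = 396 μL.
Diluent to add = V₂ − V₁ = 396 − 10.8 = 386 μL.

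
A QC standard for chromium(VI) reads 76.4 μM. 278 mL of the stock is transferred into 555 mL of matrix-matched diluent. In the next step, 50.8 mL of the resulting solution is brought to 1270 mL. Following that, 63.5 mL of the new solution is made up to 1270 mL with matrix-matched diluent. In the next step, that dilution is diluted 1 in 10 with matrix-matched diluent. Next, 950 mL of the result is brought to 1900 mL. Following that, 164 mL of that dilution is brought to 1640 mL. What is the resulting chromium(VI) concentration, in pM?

255 pM

Overall dilution factor = 2.996 × 25 × 20 × 10 × 2 × 10 = 3.00 × 10⁵.
76.4 μM / 3.00 × 10⁵ = 2.55 × 10⁻⁴ μM = 255 pM.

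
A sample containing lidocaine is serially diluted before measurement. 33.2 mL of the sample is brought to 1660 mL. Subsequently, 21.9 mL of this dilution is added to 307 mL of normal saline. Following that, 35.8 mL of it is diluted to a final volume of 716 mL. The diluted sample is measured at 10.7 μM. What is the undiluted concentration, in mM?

Overall dilution factor = 50 × 15.02 × 20 = 1.50 × 10⁴.
Original = 10.7 μM × 1.50 × 10⁴ = 1.61 × 10⁵ μM = 161 mM.

161 mM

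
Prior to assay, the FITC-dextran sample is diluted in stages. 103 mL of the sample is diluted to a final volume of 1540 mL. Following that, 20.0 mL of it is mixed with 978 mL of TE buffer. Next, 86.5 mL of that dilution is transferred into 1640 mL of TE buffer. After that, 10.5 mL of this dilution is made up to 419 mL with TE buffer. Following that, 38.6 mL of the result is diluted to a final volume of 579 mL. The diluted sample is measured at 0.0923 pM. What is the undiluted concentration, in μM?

Overall dilution factor = 14.95 × 49.90 × 19.96 × 39.90 × 15 = 8.91 × 10⁶.
Original = 0.0923 pM × 8.91 × 10⁶ = 8.23 × 10⁵ pM = 0.823 μM.

0.823 μM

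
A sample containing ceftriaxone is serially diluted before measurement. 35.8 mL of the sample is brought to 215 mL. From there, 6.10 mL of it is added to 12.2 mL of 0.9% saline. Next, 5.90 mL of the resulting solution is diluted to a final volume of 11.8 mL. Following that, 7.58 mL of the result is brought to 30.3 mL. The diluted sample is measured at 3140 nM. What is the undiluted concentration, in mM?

0.452 mM

Overall dilution factor = 6.006 × 3 × 2 × 3.997 = 144.
Original = 3140 nM × 144 = 4.52 × 10⁵ nM = 0.452 mM.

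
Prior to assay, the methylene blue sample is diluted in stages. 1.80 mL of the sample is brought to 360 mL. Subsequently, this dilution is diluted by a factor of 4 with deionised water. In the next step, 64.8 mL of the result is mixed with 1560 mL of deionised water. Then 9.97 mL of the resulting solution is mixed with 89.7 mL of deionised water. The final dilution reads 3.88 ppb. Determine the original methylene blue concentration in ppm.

Overall dilution factor = 200 × 4 × 25.07 × 9.997 = 2.01 × 10⁵.
Original = 3.88 ppb × 2.01 × 10⁵ = 7.78 × 10⁵ ppb = 778 ppm.

778 ppm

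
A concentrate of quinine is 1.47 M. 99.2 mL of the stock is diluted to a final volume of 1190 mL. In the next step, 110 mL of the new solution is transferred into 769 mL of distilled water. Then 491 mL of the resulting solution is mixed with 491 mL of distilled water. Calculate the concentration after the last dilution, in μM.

Overall dilution factor = 12.00 × 7.991 × 2 = 192.
1.47 M / 192 = 7.67 × 10⁻³ M = 7670 μM.

7670 μM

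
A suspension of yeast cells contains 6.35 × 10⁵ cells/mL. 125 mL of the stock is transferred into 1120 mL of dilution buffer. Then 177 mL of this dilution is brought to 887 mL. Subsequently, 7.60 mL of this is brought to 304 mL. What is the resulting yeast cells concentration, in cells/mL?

318 cells/mL

Overall dilution factor = 9.960 × 5.011 × 40 = 1997.
6.35 × 10⁵ cells/mL / 1997 = 318 cells/mL.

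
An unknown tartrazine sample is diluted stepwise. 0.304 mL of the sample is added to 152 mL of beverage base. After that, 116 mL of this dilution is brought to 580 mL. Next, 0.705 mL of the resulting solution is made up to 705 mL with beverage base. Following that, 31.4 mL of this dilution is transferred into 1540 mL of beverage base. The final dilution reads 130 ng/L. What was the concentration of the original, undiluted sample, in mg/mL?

16.3 mg/mL

Overall dilution factor = 501 × 5 × 1000 × 50.04 = 1.25 × 10⁸.
Original = 130 ng/L × 1.25 × 10⁸ = 1.63 × 10¹⁰ ng/L = 16.3 mg/mL.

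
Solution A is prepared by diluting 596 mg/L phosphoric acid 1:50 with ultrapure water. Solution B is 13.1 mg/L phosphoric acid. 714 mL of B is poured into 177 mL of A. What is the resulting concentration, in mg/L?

C_A = 596 mg/L / 50 = 11.9 mg/L.
C_mix = (C_A·V_A + C_B·V_B)/(V_A + V_B) = (11.9×177 + 13.1×714) / 891.0 = 12.9 mg/L.

12.9 mg/L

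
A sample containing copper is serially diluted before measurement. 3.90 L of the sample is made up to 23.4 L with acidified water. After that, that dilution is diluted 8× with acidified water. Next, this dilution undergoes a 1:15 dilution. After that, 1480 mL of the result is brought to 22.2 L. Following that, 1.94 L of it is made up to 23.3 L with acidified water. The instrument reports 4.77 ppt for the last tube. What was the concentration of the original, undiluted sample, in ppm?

Overall dilution factor = 6 × 8 × 15 × 15 × 12.01 = 1.30 × 10⁵.
Original = 4.77 ppt × 1.30 × 10⁵ = 6.19 × 10⁵ ppt = 0.619 ppm.

0.619 ppm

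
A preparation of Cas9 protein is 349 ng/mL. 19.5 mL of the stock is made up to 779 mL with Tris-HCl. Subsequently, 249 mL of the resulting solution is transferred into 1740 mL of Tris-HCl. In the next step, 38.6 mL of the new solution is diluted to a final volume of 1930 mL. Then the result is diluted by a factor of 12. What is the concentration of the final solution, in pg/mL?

Overall dilution factor = 39.95 × 7.988 × 50 × 12 = 1.91 × 10⁵.
349 ng/mL / 1.91 × 10⁵ = 1.82 × 10⁻³ ng/mL = 1.82 pg/mL.

1.82 pg/mL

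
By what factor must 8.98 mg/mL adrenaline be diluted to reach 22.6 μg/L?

3.97 × 10⁵

Factor = C₀/C_target = 8.98 mg/mL / 22.6 μg/L = 3.97 × 10⁵.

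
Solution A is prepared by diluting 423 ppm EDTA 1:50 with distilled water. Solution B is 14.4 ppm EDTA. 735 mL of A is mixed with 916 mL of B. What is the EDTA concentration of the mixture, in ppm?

C_A = 423 ppm / 50 = 8.46 ppm.
C_mix = (C_A·V_A + C_B·V_B)/(V_A + V_B) = (8.46×735 + 14.4×916) / 1651 = 11.8 ppm.

11.8 ppm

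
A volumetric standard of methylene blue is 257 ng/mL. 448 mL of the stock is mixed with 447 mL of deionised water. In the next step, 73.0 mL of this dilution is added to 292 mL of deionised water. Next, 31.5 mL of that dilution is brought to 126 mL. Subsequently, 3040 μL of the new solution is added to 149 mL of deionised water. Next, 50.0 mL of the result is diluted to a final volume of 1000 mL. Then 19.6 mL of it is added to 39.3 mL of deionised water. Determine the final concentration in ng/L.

2.14 ng/L

Overall dilution factor = 1.998 × 5 × 4 × 50.01 × 20 × 3.005 = 1.20 × 10⁵.
257 ng/mL / 1.20 × 10⁵ = 2.14 × 10⁻³ ng/mL = 2.14 ng/L.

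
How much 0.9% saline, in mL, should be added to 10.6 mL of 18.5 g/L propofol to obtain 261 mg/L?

741 mL

261 mg/L = 0.261 g/L.
V₂ = C₁V₁/C₂ = 18.5 × 10.6 / 0.261 = 751 mL.
Diluent to add = V₂ − V₁ = 751 − 10.6 = 741 mL.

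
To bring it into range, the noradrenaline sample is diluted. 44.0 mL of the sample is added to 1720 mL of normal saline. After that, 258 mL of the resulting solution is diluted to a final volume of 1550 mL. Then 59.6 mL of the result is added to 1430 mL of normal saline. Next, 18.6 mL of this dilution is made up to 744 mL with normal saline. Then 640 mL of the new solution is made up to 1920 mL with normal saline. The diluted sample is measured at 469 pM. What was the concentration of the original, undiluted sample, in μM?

Overall dilution factor = 40.09 × 6.008 × 24.99 × 40 × 3 = 7.22 × 10⁵.
Original = 469 pM × 7.22 × 10⁵ = 3.39 × 10⁸ pM = 339 μM.

339 μM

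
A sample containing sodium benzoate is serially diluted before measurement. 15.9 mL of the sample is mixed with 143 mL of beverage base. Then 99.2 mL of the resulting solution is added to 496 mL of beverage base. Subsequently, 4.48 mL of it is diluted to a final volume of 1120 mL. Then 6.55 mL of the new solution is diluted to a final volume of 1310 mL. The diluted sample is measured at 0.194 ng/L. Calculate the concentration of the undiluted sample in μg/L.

Overall dilution factor = 9.994 × 6 × 250 × 200 = 3.00 × 10⁶.
Original = 0.194 ng/L × 3.00 × 10⁶ = 5.82 × 10⁵ ng/L = 582 μg/L.

582 μg/L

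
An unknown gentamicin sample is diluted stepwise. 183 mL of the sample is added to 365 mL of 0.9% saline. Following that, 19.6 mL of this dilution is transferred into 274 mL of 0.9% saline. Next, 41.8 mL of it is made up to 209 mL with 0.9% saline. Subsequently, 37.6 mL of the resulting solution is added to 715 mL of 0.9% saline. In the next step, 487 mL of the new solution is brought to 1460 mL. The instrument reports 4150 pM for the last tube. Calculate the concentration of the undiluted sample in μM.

55.9 μM

Overall dilution factor = 2.995 × 14.98 × 5 × 20.02 × 2.998 = 1.35 × 10⁴.
Original = 4150 pM × 1.35 × 10⁴ = 5.59 × 10⁷ pM = 55.9 μM.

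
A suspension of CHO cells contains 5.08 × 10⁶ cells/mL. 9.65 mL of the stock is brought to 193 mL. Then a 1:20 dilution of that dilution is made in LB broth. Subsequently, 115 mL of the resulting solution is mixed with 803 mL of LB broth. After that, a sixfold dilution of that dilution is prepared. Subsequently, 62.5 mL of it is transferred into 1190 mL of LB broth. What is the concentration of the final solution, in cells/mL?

13.2 cells/mL

Overall dilution factor = 20 × 20 × 7.983 × 6 × 20.04 = 3.84 × 10⁵.
5.08 × 10⁶ cells/mL / 3.84 × 10⁵ = 13.2 cells/mL.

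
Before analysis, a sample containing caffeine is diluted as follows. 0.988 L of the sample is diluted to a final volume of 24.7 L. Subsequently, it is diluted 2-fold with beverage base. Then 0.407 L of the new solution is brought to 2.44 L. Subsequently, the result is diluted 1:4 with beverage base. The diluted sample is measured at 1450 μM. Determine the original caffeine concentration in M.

Overall dilution factor = 25 × 2 × 5.995 × 4 = 1199.
Original = 1450 μM × 1199 = 1.74 × 10⁶ μM = 1.74 M.

1.74 M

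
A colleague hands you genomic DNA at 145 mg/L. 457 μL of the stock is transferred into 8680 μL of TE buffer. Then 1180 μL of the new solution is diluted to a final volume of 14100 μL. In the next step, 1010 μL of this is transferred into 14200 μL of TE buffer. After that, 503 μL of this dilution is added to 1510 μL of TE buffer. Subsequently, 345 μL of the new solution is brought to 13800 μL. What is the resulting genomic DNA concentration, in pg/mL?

252 pg/mL

Overall dilution factor = 19.99 × 11.95 × 15.06 × 4.002 × 40 = 5.76 × 10⁵.
145 mg/L / 5.76 × 10⁵ = 2.52 × 10⁻⁴ mg/L = 252 pg/mL.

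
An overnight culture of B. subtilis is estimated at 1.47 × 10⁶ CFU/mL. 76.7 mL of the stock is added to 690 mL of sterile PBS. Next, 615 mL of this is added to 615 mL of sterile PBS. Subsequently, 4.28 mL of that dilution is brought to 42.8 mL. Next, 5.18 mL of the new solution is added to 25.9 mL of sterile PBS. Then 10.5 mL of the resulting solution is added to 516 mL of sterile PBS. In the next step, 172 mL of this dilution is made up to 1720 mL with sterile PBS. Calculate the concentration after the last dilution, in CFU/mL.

2.44 CFU/mL

Overall dilution factor = 9.996 × 2 × 10 × 6 × 50.14 × 10 = 6.01 × 10⁵.
1.47 × 10⁶ CFU/mL / 6.01 × 10⁵ = 2.44 CFU/mL.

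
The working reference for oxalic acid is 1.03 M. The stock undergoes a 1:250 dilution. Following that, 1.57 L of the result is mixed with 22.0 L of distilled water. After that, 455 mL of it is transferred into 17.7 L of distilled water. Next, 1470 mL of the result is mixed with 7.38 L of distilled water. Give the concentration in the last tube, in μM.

1.14 μM

Overall dilution factor = 250 × 15.01 × 39.90 × 6.020 = 9.02 × 10⁵.
1.03 M / 9.02 × 10⁵ = 1.14 × 10⁻⁶ M = 1.14 μM.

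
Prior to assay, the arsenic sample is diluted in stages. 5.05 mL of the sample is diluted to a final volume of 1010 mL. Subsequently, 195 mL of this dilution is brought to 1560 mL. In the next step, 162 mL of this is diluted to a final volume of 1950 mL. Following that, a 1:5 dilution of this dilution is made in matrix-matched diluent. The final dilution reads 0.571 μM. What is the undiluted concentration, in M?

0.0550 M

Overall dilution factor = 200 × 8 × 12.04 × 5 = 9.63 × 10⁴.
Original = 0.571 μM × 9.63 × 10⁴ = 5.50 × 10⁴ μM = 0.0550 M.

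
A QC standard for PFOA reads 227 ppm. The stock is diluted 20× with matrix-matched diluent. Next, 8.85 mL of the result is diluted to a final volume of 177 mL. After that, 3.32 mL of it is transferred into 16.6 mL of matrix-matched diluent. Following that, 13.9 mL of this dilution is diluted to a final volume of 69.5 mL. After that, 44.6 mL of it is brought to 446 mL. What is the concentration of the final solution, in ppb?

1.89 ppb

Overall dilution factor = 20 × 20 × 6 × 5 × 10 = 1.20 × 10⁵.
227 ppm / 1.20 × 10⁵ = 1.89 × 10⁻³ ppm = 1.89 ppb.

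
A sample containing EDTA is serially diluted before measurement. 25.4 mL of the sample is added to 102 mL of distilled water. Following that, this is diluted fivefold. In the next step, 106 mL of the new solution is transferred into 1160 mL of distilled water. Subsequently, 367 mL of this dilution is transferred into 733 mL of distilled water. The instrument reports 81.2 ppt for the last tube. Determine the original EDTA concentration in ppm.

0.0729 ppm

Overall dilution factor = 5.016 × 5 × 11.94 × 2.997 = 898.
Original = 81.2 ppt × 898 = 7.29 × 10⁴ ppt = 0.0729 ppm.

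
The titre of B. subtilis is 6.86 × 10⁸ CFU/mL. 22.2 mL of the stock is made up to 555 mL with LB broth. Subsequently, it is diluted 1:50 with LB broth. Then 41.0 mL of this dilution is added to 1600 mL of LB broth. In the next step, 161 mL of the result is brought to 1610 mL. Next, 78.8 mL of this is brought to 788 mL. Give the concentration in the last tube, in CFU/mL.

Overall dilution factor = 25 × 50 × 40.02 × 10 × 10 = 5.00 × 10⁶.
6.86 × 10⁸ CFU/mL / 5.00 × 10⁶ = 137 CFU/mL.

137 CFU/mL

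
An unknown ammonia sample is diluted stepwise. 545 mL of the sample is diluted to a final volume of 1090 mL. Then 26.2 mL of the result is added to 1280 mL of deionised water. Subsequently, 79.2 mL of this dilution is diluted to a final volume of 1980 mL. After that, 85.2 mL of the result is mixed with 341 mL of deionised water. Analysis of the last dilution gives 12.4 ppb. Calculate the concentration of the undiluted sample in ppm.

155 ppm

Overall dilution factor = 2 × 49.85 × 25 × 5.002 = 1.25 × 10⁴.
Original = 12.4 ppb × 1.25 × 10⁴ = 1.55 × 10⁵ ppb = 155 ppm.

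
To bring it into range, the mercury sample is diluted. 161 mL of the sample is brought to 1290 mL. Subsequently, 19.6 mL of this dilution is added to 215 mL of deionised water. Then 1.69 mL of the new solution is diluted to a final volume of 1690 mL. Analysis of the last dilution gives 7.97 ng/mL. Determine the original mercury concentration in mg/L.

Overall dilution factor = 8.012 × 11.97 × 1000 = 9.59 × 10⁴.
Original = 7.97 ng/mL × 9.59 × 10⁴ = 7.64 × 10⁵ ng/mL = 764 mg/L.

764 mg/L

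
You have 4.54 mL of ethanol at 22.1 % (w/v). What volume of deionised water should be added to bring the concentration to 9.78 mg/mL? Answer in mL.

9.78 mg/mL = 0.978 % (w/v).
V₂ = C₁V₁/C₂ = 22.1 × 4.54 / 0.978 = 103 mL.
Diluent to add = V₂ − V₁ = 103 − 4.54 = 98.1 mL.

98.1 mL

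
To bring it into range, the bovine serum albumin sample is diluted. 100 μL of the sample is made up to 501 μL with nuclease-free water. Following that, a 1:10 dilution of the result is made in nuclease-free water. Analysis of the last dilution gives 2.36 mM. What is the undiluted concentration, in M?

Overall dilution factor = 5.010 × 10 = 50.1.
Original = 2.36 mM × 50.1 = 118 mM = 0.118 M.

0.118 M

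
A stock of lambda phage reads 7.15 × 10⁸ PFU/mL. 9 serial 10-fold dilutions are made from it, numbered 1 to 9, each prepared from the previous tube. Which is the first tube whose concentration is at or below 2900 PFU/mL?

Tube n has concentration 7.15 × 10⁸ PFU/mL / 10ⁿ.
Need 10ⁿ ≥ 7.15 × 10⁸ PFU/mL / 2900 PFU/mL = 2.47 × 10⁵, so n ≥ 5.39.
First such tube: n = 6.

tube 6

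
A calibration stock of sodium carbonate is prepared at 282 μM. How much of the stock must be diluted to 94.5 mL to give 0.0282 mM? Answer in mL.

0.0282 mM = 28.2 μM.
V₁ = C₂V₂/C₁ = 28.2 × 94.5 / 282 = 9.45 mL.

9.45 mL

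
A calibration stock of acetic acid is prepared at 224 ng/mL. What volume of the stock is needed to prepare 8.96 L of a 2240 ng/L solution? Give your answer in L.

2240 ng/L = 2.24 ng/mL.
V₁ = C₂V₂/C₁ = 2.24 × 8.96 / 224 = 0.0896 L.

0.0896 L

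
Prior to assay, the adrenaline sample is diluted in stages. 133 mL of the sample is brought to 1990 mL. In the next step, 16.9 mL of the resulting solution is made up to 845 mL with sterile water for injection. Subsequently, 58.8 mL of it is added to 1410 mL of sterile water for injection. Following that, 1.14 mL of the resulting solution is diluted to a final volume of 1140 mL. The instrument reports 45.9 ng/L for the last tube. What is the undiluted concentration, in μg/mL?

858 μg/mL

Overall dilution factor = 14.96 × 50 × 24.98 × 1000 = 1.87 × 10⁷.
Original = 45.9 ng/L × 1.87 × 10⁷ = 8.58 × 10⁸ ng/L = 858 μg/mL.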